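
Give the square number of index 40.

The 40th square number is n² with n = 40.
40² = 1600.

1600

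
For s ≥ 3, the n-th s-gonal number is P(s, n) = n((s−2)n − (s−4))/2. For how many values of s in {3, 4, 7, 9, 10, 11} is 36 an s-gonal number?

2

s = 3: P(3, 8) = 36. ✓
s = 4: P(4, 6) = 36. ✓
s = 7: P(7, 4) = 34 and P(7, 5) = 55; 36 is not s-gonal.
s = 9: P(9, 3) = 24 and P(9, 4) = 46; 36 is not s-gonal.
s = 10: P(10, 3) = 27 and P(10, 4) = 52; 36 is not s-gonal.
s = 11: P(11, 3) = 30 and P(11, 4) = 58; 36 is not s-gonal.
Hits: s ∈ {3, 4} → 2.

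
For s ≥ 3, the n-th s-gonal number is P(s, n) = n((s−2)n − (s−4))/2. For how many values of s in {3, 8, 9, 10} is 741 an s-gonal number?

1

s = 3: P(3, 38) = 741. ✓
s = 8: P(8, 16) = 736 and P(8, 17) = 833; 741 is not s-gonal.
s = 9: P(9, 14) = 651 and P(9, 15) = 750; 741 is not s-gonal.
s = 10: P(10, 13) = 637 and P(10, 14) = 742; 741 is not s-gonal.
Hits: s ∈ {3} → 1.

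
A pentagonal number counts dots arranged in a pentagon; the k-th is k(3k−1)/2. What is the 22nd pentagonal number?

715

The 22nd pentagonal number is n(3n−1)/2 with n = 22.
22·(3·22 − 1)/2 = 22·65/2 = 715.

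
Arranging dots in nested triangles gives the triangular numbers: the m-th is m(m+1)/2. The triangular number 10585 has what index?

145

Set n(n+1)/2 = 10585, giving n² + n − 21170 = 0.
So n = (-1 + 291) / 2 = 290/2 = 145.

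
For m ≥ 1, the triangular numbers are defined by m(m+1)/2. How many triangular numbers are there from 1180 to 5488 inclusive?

The n-th triangular number is n(n+1)/2.
Smallest index with value ≥ 1180: n = 49 (giving 1225).
Largest index with value ≤ 5488: n = 104 (giving 5460).
Indices 49 through 104: 56 terms.

56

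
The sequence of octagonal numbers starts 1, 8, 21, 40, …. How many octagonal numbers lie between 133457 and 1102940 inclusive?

395

The n-th octagonal number is n(3n−2).
Smallest index with value ≥ 133457: n = 212 (giving 134408).
Largest index with value ≤ 1102940: n = 606 (giving 1100496).
Indices 212 through 606: 395 terms.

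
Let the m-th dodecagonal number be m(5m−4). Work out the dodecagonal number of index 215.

The 215th dodecagonal number is n(5n−4) with n = 215.
215·(5·215 − 4) = 215·1071 = 230265.

230265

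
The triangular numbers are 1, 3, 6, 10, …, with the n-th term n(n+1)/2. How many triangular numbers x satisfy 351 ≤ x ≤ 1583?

30

The n-th triangular number is n(n+1)/2.
Smallest index with value ≥ 351: n = 26 (giving 351).
Largest index with value ≤ 1583: n = 55 (giving 1540).
Indices 26 through 55: 30 terms.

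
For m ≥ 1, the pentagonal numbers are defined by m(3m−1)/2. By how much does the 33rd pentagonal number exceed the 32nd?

97

Consecutive pentagonal numbers differ by 3n − 2: here 3·33 − 2 = 97.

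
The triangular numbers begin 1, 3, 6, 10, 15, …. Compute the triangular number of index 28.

406

The 28th triangular number is n(n+1)/2 with n = 28.
28·29/2 = 812/2 = 406.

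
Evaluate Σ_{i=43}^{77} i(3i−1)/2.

Σ i(3i−1)/2 = (3Σi² − Σi) / 2 over i = 43..77.
Σi = 3003 − 903 = 2100 and Σi² = 155155 − 25585 = 129570.
(3·129570 − 1·2100) / 2 = 386610/2 = 193305.

193305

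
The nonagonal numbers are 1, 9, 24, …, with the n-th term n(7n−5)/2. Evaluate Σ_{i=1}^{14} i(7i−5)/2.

3290

Σ i(7i−5)/2 = (7Σi² − 5Σi) / 2 over i = 1..14.
Σi = 105 and Σi² = 1015.
(7·1015 − 5·105) / 2 = 6580/2 = 3290.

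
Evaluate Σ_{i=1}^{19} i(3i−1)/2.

Σ i(3i−1)/2 = (3Σi² − Σi) / 2 over i = 1..19.
Σi = 190 and Σi² = 2470.
(3·2470 − 1·190) / 2 = 7220/2 = 3610.

3610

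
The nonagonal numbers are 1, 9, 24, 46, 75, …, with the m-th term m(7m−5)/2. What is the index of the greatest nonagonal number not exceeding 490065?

374

Solve n(7n−5)/2 ≤ 490065 for integer n.
n = 374 gives 488631 ≤ 490065, while n = 375 gives 491250 > 490065; so the answer is index 374.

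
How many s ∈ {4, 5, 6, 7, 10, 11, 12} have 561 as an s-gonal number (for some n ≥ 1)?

s = 4: P(4, 23) = 529 and P(4, 24) = 576; 561 is not s-gonal.
s = 5: P(5, 19) = 532 and P(5, 20) = 590; 561 is not s-gonal.
s = 6: P(6, 17) = 561. ✓
s = 7: P(7, 15) = 540 and P(7, 16) = 616; 561 is not s-gonal.
s = 10: P(10, 12) = 540 and P(10, 13) = 637; 561 is not s-gonal.
s = 11: P(11, 11) = 506 and P(11, 12) = 606; 561 is not s-gonal.
s = 12: P(12, 11) = 561. ✓
Hits: s ∈ {6, 12} → 2.

2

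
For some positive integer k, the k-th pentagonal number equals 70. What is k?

7

Set n(3n−1)/2 = 70, giving 3n² − n − 140 = 0.
The discriminant is 1 + 24·70 = 1681, and √1681 = 41.
So n = (1 + 41) / 6 = 42/6 = 7.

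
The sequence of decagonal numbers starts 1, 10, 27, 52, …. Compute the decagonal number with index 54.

The 54th decagonal number is n(4n−3) with n = 54.
54·(4·54 − 3) = 54·213 = 11502.

11502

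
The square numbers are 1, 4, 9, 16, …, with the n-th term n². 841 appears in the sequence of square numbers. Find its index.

We need n² = 841, so n = √841 = 29.

29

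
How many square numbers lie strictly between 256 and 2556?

The n-th square number is n².
Smallest index with value > 256: n = 17 (giving 289).
Largest index with value < 2556: n = 50 (giving 2500).
Indices 17 through 50: 34 terms.

34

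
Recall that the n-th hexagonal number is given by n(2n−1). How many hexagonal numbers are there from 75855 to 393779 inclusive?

The n-th hexagonal number is n(2n−1).
Smallest index with value ≥ 75855: n = 195 (giving 75855).
Largest index with value ≤ 393779: n = 443 (giving 392055).
Indices 195 through 443: 249 terms.

249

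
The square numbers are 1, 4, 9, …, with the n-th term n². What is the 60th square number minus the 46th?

1484

60² = 3600 and 46² = 2116.
Difference: 3600 − 2116 = 1484.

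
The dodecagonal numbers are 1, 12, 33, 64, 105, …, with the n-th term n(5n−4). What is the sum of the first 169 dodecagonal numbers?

8058765

Σ i(5i−4) = 5Σi² − 4Σi over i = 1..169.
Σi = 14365 and Σi² = 1623245.
5·1623245 − 4·14365 = 8058765.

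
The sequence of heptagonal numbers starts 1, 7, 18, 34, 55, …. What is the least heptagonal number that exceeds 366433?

368064

Solve n(5n−3)/2 > 366433 for integer n.
The largest n with value ≤ 366433 is 383 (since 366148 ≤ 366433 < 368064), so the first above is n = 384, value 368064.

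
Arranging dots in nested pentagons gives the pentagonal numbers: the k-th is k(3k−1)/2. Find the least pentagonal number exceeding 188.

210

Solve n(3n−1)/2 > 188 for integer n.
The largest n with value ≤ 188 is 11 (since 176 ≤ 188 < 210), so the first above is n = 12, value 210.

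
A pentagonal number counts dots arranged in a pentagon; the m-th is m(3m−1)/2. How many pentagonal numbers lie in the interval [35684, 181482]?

194

The n-th pentagonal number is n(3n−1)/2.
Smallest index with value ≥ 35684: n = 155 (giving 35960).
Largest index with value ≤ 181482: n = 348 (giving 181482).
Indices 155 through 348: 194 terms.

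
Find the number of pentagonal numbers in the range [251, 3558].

The n-th pentagonal number is n(3n−1)/2.
Smallest index with value ≥ 251: n = 14 (giving 287).
Largest index with value ≤ 3558: n = 48 (giving 3432).
Indices 14 through 48: 35 terms.

35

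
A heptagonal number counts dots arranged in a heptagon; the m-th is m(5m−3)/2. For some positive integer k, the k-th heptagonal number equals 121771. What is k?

Set n(5n−3)/2 = 121771, giving 5n² − 3n − 243542 = 0.
The discriminant is 9 + 40·121771 = 4870849, and √4870849 = 2207.
So n = (3 + 2207) / 10 = 2210/10 = 221.
Check: 221·(5·221 − 3)/2 = 121771. ✓

221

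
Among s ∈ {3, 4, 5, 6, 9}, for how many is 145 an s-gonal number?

1

s = 3: P(3, 16) = 136 and P(3, 17) = 153; 145 is not s-gonal.
s = 4: P(4, 12) = 144 and P(4, 13) = 169; 145 is not s-gonal.
s = 5: P(5, 10) = 145. ✓
s = 6: P(6, 8) = 120 and P(6, 9) = 153; 145 is not s-gonal.
s = 9: P(9, 6) = 111 and P(9, 7) = 154; 145 is not s-gonal.
Hits: s ∈ {5} → 1.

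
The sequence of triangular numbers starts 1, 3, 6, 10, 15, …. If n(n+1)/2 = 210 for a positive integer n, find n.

20

Set n(n+1)/2 = 210, giving n² + n − 420 = 0.
So n = (-1 + 41) / 2 = 40/2 = 20.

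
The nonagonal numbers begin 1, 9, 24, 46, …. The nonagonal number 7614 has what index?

47

Set n(7n−5)/2 = 7614, giving 7n² − 5n − 15228 = 0.
The discriminant is 25 + 56·7614 = 426409, and √426409 = 653.
So n = (5 + 653) / 14 = 658/14 = 47.
Check: 47·(7·47 − 5)/2 = 7614. ✓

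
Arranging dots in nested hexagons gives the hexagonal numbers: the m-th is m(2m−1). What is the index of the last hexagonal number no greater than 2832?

Solve n(2n−1) ≤ 2832 for integer n.
n = 37 gives 2701 ≤ 2832, while n = 38 gives 2850 > 2832; so the answer is index 37.

37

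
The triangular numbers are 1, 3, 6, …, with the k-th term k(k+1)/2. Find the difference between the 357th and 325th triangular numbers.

10928

357·358/2 = 63903 and 325·326/2 = 52975.
Difference: 63903 − 52975 = 10928.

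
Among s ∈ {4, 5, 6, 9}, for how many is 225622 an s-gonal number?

s = 4: P(4, 474) = 224676 and P(4, 475) = 225625; 225622 is not s-gonal.
s = 5: P(5, 388) = 225622. ✓
s = 6: P(6, 336) = 225456 and P(6, 337) = 226801; 225622 is not s-gonal.
s = 9: P(9, 254) = 225171 and P(9, 255) = 226950; 225622 is not s-gonal.
Hits: s ∈ {5} → 1.

1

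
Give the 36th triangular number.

36·37/2 = 1332/2 = 666.

666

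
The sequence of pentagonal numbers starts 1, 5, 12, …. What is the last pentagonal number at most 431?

Solve n(3n−1)/2 ≤ 431 for integer n.
n = 17 gives 425 ≤ 431, while n = 18 gives 477 > 431; so the answer is 425.

425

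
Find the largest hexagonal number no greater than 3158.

Solve n(2n−1) ≤ 3158 for integer n.
n = 39 gives 3003 ≤ 3158, while n = 40 gives 3160 > 3158; so the answer is 3003.

3003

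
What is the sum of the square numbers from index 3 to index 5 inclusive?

Σ_{i=3}^{5} i² = 55 − 5 = 50.

50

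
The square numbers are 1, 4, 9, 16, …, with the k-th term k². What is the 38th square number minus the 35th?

38² = 1444 and 35² = 1225.
Difference: 1444 − 1225 = 219.

219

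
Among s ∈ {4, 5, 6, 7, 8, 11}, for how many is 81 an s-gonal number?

2

s = 4: P(4, 9) = 81. ✓
s = 5: P(5, 7) = 70 and P(5, 8) = 92; 81 is not s-gonal.
s = 6: P(6, 6) = 66 and P(6, 7) = 91; 81 is not s-gonal.
s = 7: P(7, 6) = 81. ✓
s = 8: P(8, 5) = 65 and P(8, 6) = 96; 81 is not s-gonal.
s = 11: P(11, 4) = 58 and P(11, 5) = 95; 81 is not s-gonal.
Hits: s ∈ {4, 7} → 2.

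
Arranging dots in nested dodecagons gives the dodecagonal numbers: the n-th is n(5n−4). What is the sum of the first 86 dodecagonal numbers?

1063691

Σ i(5i−4) = 5Σi² − 4Σi over i = 1..86.
Σi = 3741 and Σi² = 215731.
5·215731 − 4·3741 = 1063691.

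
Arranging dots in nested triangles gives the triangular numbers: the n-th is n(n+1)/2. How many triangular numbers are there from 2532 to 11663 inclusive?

The n-th triangular number is n(n+1)/2.
Smallest index with value ≥ 2532: n = 71 (giving 2556).
Largest index with value ≤ 11663: n = 152 (giving 11628).
Indices 71 through 152: 82 terms.

82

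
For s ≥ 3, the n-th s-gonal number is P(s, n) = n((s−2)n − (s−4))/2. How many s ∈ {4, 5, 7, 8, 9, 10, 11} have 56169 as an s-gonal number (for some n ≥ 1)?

1

s = 4: P(4, 237) = 56169. ✓
s = 5: P(5, 193) = 55777 and P(5, 194) = 56357; 56169 is not s-gonal.
s = 7: P(7, 150) = 56025 and P(7, 151) = 56776; 56169 is not s-gonal.
s = 8: P(8, 137) = 56033 and P(8, 138) = 56856; 56169 is not s-gonal.
s = 9: P(9, 127) = 56134 and P(9, 128) = 57024; 56169 is not s-gonal.
s = 10: P(10, 118) = 55342 and P(10, 119) = 56287; 56169 is not s-gonal.
s = 11: P(11, 112) = 56056 and P(11, 113) = 57065; 56169 is not s-gonal.
Hits: s ∈ {4} → 1.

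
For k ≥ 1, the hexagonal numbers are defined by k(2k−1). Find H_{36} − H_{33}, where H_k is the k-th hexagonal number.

411

36·(2·36 − 1) = 2556 and 33·(2·33 − 1) = 2145.
Difference: 2556 − 2145 = 411.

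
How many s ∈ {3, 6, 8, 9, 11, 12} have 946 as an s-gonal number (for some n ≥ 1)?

s = 3: P(3, 43) = 946. ✓
s = 6: P(6, 22) = 946. ✓
s = 8: P(8, 18) = 936 and P(8, 19) = 1045; 946 is not s-gonal.
s = 9: P(9, 16) = 856 and P(9, 17) = 969; 946 is not s-gonal.
s = 11: P(11, 14) = 833 and P(11, 15) = 960; 946 is not s-gonal.
s = 12: P(12, 14) = 924 and P(12, 15) = 1065; 946 is not s-gonal.
Hits: s ∈ {3, 6} → 2.

2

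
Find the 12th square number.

12² = 144.

144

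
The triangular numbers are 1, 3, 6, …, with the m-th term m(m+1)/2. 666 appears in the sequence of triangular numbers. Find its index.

Set n(n+1)/2 = 666, giving n² + n − 1332 = 0.
The discriminant is 1 + 8·666 = 5329, and √5329 = 73.
So n = (-1 + 73) / 2 = 72/2 = 36.

36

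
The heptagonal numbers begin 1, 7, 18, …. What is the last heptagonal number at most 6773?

6682

Solve n(5n−3)/2 ≤ 6773 for integer n.
n = 52 gives 6682 ≤ 6773, while n = 53 gives 6943 > 6773; so the answer is 6682.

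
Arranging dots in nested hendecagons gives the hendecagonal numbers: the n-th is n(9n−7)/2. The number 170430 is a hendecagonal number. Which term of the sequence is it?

Set n(9n−7)/2 = 170430, giving 9n² − 7n − 340860 = 0.
The discriminant is 49 + 72·170430 = 12271009, and √12271009 = 3503.
So n = (7 + 3503) / 18 = 3510/18 = 195.
Check: 195·(9·195 − 7)/2 = 170430. ✓

195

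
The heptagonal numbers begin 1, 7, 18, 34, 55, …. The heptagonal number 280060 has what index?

Set n(5n−3)/2 = 280060, giving 5n² − 3n − 560120 = 0.
So n = (3 + 3347) / 10 = 3350/10 = 335.
Check: 335·(5·335 − 3)/2 = 280060. ✓

335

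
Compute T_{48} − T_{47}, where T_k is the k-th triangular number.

Consecutive triangular numbers differ by n: T_{48} − T_{47} = 48.

48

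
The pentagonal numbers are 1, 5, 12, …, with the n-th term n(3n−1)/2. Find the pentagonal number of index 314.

314·(3·314 − 1)/2 = 314·941/2 = 147737.

147737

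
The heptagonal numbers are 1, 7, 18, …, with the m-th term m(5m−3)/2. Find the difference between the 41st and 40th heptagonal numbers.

Consecutive heptagonal numbers differ by 5n − 4: here 5·41 − 4 = 201.

201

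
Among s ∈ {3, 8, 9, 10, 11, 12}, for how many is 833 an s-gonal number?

2

s = 3: P(3, 40) = 820 and P(3, 41) = 861; 833 is not s-gonal.
s = 8: P(8, 17) = 833. ✓
s = 9: P(9, 15) = 750 and P(9, 16) = 856; 833 is not s-gonal.
s = 10: P(10, 14) = 742 and P(10, 15) = 855; 833 is not s-gonal.
s = 11: P(11, 14) = 833. ✓
s = 12: P(12, 13) = 793 and P(12, 14) = 924; 833 is not s-gonal.
Hits: s ∈ {8, 11} → 2.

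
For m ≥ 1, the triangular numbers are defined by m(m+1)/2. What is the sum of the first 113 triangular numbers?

246905

Σ i(i+1)/2 = (Σi² + Σi) / 2 over i = 1..113.
Σi = 6441 and Σi² = 487369.
(1·487369 + 1·6441) / 2 = 493810/2 = 246905.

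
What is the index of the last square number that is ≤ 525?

22

Solve n² ≤ 525 for integer n.
n = 22 gives 484 ≤ 525, while n = 23 gives 529 > 525; so the answer is index 22.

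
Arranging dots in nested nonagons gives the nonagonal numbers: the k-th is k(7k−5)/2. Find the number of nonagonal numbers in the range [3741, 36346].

69

The n-th nonagonal number is n(7n−5)/2.
Smallest index with value ≥ 3741: n = 34 (giving 3961).
Largest index with value ≤ 36346: n = 102 (giving 36159).
Indices 34 through 102: 69 terms.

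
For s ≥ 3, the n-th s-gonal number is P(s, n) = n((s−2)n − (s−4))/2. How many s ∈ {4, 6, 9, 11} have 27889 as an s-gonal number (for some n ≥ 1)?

1

s = 4: P(4, 167) = 27889. ✓
s = 6: P(6, 118) = 27730 and P(6, 119) = 28203; 27889 is not s-gonal.
s = 9: P(9, 89) = 27501 and P(9, 90) = 28125; 27889 is not s-gonal.
s = 11: P(11, 79) = 27808 and P(11, 80) = 28520; 27889 is not s-gonal.
Hits: s ∈ {4} → 1.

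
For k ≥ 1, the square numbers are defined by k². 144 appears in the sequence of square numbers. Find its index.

12

We need n² = 144, so n = √144 = 12.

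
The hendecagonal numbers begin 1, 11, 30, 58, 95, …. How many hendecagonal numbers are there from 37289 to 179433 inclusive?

109

The n-th hendecagonal number is n(9n−7)/2.
Smallest index with value ≥ 37289: n = 92 (giving 37766).
Largest index with value ≤ 179433: n = 200 (giving 179300).
Indices 92 through 200: 109 terms.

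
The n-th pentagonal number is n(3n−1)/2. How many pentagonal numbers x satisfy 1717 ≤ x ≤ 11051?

53

The n-th pentagonal number is n(3n−1)/2.
Smallest index with value ≥ 1717: n = 34 (giving 1717).
Largest index with value ≤ 11051: n = 86 (giving 11051).
Indices 34 through 86: 53 terms.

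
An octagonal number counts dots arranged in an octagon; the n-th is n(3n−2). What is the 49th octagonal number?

7105

49·(3·49 − 2) = 49·145 = 7105.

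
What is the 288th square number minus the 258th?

16380

288² = 82944 and 258² = 66564.
Difference: 82944 − 66564 = 16380.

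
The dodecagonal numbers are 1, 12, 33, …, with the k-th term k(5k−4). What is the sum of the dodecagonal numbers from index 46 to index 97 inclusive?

1372878

Σ i(5i−4) = 5Σi² − 4Σi over i = 46..97.
Σi = 4753 − 1035 = 3718 and Σi² = 308945 − 31395 = 277550.
5·277550 − 4·3718 = 1372878.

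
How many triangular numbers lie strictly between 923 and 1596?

The n-th triangular number is n(n+1)/2.
Smallest index with value > 923: n = 43 (giving 946).
Largest index with value < 1596: n = 55 (giving 1540).
Indices 43 through 55: 13 terms.

13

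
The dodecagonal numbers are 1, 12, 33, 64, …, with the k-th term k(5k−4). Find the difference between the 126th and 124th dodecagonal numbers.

126·(5·126 − 4) = 78876 and 124·(5·124 − 4) = 76384.
Difference: 78876 − 76384 = 2492.

2492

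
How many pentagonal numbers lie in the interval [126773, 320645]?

172

The n-th pentagonal number is n(3n−1)/2.
Smallest index with value ≥ 126773: n = 291 (giving 126876).
Largest index with value ≤ 320645: n = 462 (giving 319935).
Indices 291 through 462: 172 terms.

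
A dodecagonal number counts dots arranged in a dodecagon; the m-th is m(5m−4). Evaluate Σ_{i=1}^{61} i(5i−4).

380091

Σ i(5i−4) = 5Σi² − 4Σi over i = 1..61.
Σi = 1891 and Σi² = 77531.
5·77531 − 4·1891 = 380091.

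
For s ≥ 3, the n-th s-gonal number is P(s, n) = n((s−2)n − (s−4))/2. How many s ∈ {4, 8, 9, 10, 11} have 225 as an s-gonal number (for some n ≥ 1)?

s = 4: P(4, 15) = 225. ✓
s = 8: P(8, 9) = 225. ✓
s = 9: P(9, 8) = 204 and P(9, 9) = 261; 225 is not s-gonal.
s = 10: P(10, 7) = 175 and P(10, 8) = 232; 225 is not s-gonal.
s = 11: P(11, 7) = 196 and P(11, 8) = 260; 225 is not s-gonal.
Hits: s ∈ {4, 8} → 2.

2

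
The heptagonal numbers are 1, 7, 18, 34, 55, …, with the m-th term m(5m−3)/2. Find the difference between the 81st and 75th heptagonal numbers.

81·(5·81 − 3)/2 = 16281 and 75·(5·75 − 3)/2 = 13950.
Difference: 16281 − 13950 = 2331.

2331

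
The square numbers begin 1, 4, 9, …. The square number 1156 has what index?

We need n² = 1156, so n = √1156 = 34.

34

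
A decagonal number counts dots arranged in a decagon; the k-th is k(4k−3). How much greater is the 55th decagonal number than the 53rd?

55·(4·55 − 3) = 11935 and 53·(4·53 − 3) = 11077.
Difference: 11935 − 11077 = 858.

858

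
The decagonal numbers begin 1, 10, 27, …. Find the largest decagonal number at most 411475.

Solve n(4n−3) ≤ 411475 for integer n.
n = 321 gives 411201 ≤ 411475, while n = 322 gives 413770 > 411475; so the answer is 411201.

411201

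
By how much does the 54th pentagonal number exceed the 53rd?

160

Consecutive pentagonal numbers differ by 3n − 2: here 3·54 − 2 = 160.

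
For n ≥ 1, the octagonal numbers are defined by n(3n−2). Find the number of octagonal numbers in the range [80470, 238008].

The n-th octagonal number is n(3n−2).
Smallest index with value ≥ 80470: n = 165 (giving 81345).
Largest index with value ≤ 238008: n = 282 (giving 238008).
Indices 165 through 282: 118 terms.

118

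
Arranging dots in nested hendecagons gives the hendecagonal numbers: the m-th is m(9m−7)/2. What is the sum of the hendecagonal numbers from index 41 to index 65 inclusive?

Σ i(9i−7)/2 = (9Σi² − 7Σi) / 2 over i = 41..65.
Σi = 2145 − 820 = 1325 and Σi² = 93665 − 22140 = 71525.
(9·71525 − 7·1325) / 2 = 634450/2 = 317225.

317225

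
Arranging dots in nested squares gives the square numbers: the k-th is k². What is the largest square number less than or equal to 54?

Solve n² ≤ 54 for integer n.
n = 7 gives 49 ≤ 54, while n = 8 gives 64 > 54; so the answer is 49.

49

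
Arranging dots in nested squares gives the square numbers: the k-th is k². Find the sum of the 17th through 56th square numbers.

58620

Σ_{i=17}^{56} i² = 60116 − 1496 = 58620.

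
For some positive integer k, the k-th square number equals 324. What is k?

18

We need n² = 324, so n = √324 = 18.
Check: 18² = 324. ✓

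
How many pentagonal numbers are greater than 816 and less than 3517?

25

The n-th pentagonal number is n(3n−1)/2.
Smallest index with value > 816: n = 24 (giving 852).
Largest index with value < 3517: n = 48 (giving 3432).
Indices 24 through 48: 25 terms.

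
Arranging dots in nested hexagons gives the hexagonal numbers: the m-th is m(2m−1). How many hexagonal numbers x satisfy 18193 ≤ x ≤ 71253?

The n-th hexagonal number is n(2n−1).
Smallest index with value ≥ 18193: n = 96 (giving 18336).
Largest index with value ≤ 71253: n = 189 (giving 71253).
Indices 96 through 189: 94 terms.

94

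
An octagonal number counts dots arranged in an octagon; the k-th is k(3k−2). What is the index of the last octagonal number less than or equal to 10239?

Solve n(3n−2) ≤ 10239 for integer n.
n = 58 gives 9976 ≤ 10239, while n = 59 gives 10325 > 10239; so the answer is index 58.

58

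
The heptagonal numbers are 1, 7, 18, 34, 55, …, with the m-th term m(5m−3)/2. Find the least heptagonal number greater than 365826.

Solve n(5n−3)/2 > 365826 for integer n.
The largest n with value ≤ 365826 is 382 (since 364237 ≤ 365826 < 366148), so the first above is n = 383, value 366148.

366148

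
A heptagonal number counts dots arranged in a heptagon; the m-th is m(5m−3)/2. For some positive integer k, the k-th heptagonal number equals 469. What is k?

Set n(5n−3)/2 = 469, giving 5n² − 3n − 938 = 0.
The discriminant is 9 + 40·469 = 18769, and √18769 = 137.
So n = (3 + 137) / 10 = 140/10 = 14.
Check: 14·(5·14 − 3)/2 = 469. ✓

14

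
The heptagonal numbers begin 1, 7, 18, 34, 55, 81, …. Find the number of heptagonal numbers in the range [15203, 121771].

143

The n-th heptagonal number is n(5n−3)/2.
Smallest index with value ≥ 15203: n = 79 (giving 15484).
Largest index with value ≤ 121771: n = 221 (giving 121771).
Indices 79 through 221: 143 terms.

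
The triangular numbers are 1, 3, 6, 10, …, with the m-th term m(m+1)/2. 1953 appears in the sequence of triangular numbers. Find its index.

62

Set n(n+1)/2 = 1953, giving n² + n − 3906 = 0.
The discriminant is 1 + 8·1953 = 15625, and √15625 = 125.
So n = (-1 + 125) / 2 = 124/2 = 62.
Check: 62·63/2 = 1953. ✓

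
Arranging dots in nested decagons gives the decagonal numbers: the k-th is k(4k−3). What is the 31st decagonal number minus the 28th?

31·(4·31 − 3) = 3751 and 28·(4·28 − 3) = 3052.
Difference: 3751 − 3052 = 699.

699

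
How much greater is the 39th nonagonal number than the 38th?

267

Consecutive nonagonal numbers differ by 7n − 6: here 7·39 − 6 = 267.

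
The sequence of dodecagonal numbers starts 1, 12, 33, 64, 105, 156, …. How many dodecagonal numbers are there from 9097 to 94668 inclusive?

95

The n-th dodecagonal number is n(5n−4).
Smallest index with value ≥ 9097: n = 44 (giving 9504).
Largest index with value ≤ 94668: n = 138 (giving 94668).
Indices 44 through 138: 95 terms.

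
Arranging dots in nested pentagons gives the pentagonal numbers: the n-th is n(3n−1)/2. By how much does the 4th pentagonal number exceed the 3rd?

10

Consecutive pentagonal numbers differ by 3n − 2: here 3·4 − 2 = 10.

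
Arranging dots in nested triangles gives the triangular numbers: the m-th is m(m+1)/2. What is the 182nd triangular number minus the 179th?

543

182·183/2 = 16653 and 179·180/2 = 16110.
Difference: 16653 − 16110 = 543.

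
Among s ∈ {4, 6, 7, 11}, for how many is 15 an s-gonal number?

s = 4: P(4, 3) = 9 and P(4, 4) = 16; 15 is not s-gonal.
s = 6: P(6, 3) = 15. ✓
s = 7: P(7, 2) = 7 and P(7, 3) = 18; 15 is not s-gonal.
s = 11: P(11, 2) = 11 and P(11, 3) = 30; 15 is not s-gonal.
Hits: s ∈ {6} → 1.

1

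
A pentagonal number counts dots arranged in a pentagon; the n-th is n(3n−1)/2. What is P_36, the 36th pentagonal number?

The 36th pentagonal number is n(3n−1)/2 with n = 36.
36·(3·36 − 1)/2 = 36·107/2 = 1926.

1926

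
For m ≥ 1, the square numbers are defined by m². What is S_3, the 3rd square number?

9

3² = 9.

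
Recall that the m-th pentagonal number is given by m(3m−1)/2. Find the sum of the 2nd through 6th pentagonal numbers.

Σ i(3i−1)/2 = (3Σi² − Σi) / 2 over i = 2..6.
Σi = 21 − 1 = 20 and Σi² = 91 − 1 = 90.
(3·90 − 1·20) / 2 = 250/2 = 125.

125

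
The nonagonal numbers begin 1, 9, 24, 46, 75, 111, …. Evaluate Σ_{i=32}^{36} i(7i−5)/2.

19840

Σ i(7i−5)/2 = (7Σi² − 5Σi) / 2 over i = 32..36.
Σi = 666 − 496 = 170 and Σi² = 16206 − 10416 = 5790.
(7·5790 − 5·170) / 2 = 39680/2 = 19840.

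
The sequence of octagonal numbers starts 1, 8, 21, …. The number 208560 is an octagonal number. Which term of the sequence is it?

264

Set n(3n−2) = 208560, giving 3n² − 2n − 208560 = 0.
The discriminant is 4 + 12·208560 = 2502724, and √2502724 = 1582.
So n = (2 + 1582) / 6 = 1584/6 = 264.
Check: 264·(3·264 − 2) = 208560. ✓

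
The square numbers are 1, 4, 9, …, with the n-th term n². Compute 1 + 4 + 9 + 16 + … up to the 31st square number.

10416

Σ_{i=1}^{31} i² = 31·32·63/6 = 10416.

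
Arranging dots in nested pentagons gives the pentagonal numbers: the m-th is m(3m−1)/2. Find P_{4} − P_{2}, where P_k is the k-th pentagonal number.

17

4·(3·4 − 1)/2 = 22 and 2·(3·2 − 1)/2 = 5.
Difference: 22 − 5 = 17.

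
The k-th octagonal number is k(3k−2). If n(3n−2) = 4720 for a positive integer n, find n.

40

Set n(3n−2) = 4720, giving 3n² − 2n − 4720 = 0.
The discriminant is 4 + 12·4720 = 56644, and √56644 = 238.
So n = (2 + 238) / 6 = 240/6 = 40.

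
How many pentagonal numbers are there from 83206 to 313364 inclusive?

222

The n-th pentagonal number is n(3n−1)/2.
Smallest index with value ≥ 83206: n = 236 (giving 83426).
Largest index with value ≤ 313364: n = 457 (giving 313045).
Indices 236 through 457: 222 terms.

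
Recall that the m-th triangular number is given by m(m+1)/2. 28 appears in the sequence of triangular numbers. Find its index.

7

Set n(n+1)/2 = 28, giving n² + n − 56 = 0.
So n = (-1 + 15) / 2 = 14/2 = 7.
Check: 7·8/2 = 28. ✓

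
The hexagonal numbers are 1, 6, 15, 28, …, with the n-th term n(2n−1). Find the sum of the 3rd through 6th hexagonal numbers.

154

Σ i(2i−1) = 2Σi² − Σi over i = 3..6.
Σi = 21 − 3 = 18 and Σi² = 91 − 5 = 86.
2·86 − 1·18 = 154.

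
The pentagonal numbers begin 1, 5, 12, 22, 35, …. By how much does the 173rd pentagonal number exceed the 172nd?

517

Consecutive pentagonal numbers differ by 3n − 2: here 3·173 − 2 = 517.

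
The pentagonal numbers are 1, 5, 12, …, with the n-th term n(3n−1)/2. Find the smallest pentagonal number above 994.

Solve n(3n−1)/2 > 994 for integer n.
The largest n with value ≤ 994 is 25 (since 925 ≤ 994 < 1001), so the first above is n = 26, value 1001.

1001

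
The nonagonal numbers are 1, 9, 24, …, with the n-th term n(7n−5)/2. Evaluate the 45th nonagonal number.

6975

The 45th nonagonal number is n(7n−5)/2 with n = 45.
45·(7·45 − 5)/2 = 45·310/2 = 45·155 = 6975.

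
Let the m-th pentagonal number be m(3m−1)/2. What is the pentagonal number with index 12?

12·(3·12 − 1)/2 = 12·35/2 = 210.

210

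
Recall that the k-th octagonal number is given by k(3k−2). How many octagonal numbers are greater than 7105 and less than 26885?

45

The n-th octagonal number is n(3n−2).
Smallest index with value > 7105: n = 50 (giving 7400).
Largest index with value < 26885: n = 94 (giving 26320).
Indices 50 through 94: 45 terms.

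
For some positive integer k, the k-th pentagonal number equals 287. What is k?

Set n(3n−1)/2 = 287, giving 3n² − n − 574 = 0.
The discriminant is 1 + 24·287 = 6889, and √6889 = 83.
So n = (1 + 83) / 6 = 84/6 = 14.

14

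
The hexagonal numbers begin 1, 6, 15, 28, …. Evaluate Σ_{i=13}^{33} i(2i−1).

23275

Σ i(2i−1) = 2Σi² − Σi over i = 13..33.
Σi = 561 − 78 = 483 and Σi² = 12529 − 650 = 11879.
2·11879 − 1·483 = 23275.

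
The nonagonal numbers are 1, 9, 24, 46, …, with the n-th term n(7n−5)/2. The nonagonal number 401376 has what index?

Set n(7n−5)/2 = 401376, giving 7n² − 5n − 802752 = 0.
So n = (5 + 4741) / 14 = 4746/14 = 339.
Check: 339·(7·339 − 5)/2 = 401376. ✓

339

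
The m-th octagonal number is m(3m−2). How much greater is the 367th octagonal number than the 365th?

4388

367·(3·367 − 2) = 403333 and 365·(3·365 − 2) = 398945.
Difference: 403333 − 398945 = 4388.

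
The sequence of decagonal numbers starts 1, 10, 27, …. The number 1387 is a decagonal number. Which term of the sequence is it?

19

Set n(4n−3) = 1387, giving 4n² − 3n − 1387 = 0.
The discriminant is 9 + 16·1387 = 22201, and √22201 = 149.
So n = (3 + 149) / 8 = 152/8 = 19.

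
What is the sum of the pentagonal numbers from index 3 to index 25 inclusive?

Σ i(3i−1)/2 = (3Σi² − Σi) / 2 over i = 3..25.
Σi = 325 − 3 = 322 and Σi² = 5525 − 5 = 5520.
(3·5520 − 1·322) / 2 = 16238/2 = 8119.

8119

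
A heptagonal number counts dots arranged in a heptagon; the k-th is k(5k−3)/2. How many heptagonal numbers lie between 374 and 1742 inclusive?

14

The n-th heptagonal number is n(5n−3)/2.
Smallest index with value ≥ 374: n = 13 (giving 403).
Largest index with value ≤ 1742: n = 26 (giving 1651).
Indices 13 through 26: 14 terms.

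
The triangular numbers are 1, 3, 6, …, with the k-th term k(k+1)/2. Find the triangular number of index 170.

14535

The 170th triangular number is n(n+1)/2 with n = 170.
170·171/2 = 29070/2 = 14535.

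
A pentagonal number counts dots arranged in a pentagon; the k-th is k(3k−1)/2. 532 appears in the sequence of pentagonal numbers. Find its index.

Set n(3n−1)/2 = 532, giving 3n² − n − 1064 = 0.
So n = (1 + 113) / 6 = 114/6 = 19.

19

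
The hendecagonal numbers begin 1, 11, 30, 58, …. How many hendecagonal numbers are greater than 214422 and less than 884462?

The n-th hendecagonal number is n(9n−7)/2.
Smallest index with value > 214422: n = 219 (giving 215058).
Largest index with value < 884462: n = 443 (giving 881570).
Indices 219 through 443: 225 terms.

225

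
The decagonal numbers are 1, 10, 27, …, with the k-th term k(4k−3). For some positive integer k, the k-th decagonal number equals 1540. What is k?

Set n(4n−3) = 1540, giving 4n² − 3n − 1540 = 0.
The discriminant is 9 + 16·1540 = 24649, and √24649 = 157.
So n = (3 + 157) / 8 = 160/8 = 20.

20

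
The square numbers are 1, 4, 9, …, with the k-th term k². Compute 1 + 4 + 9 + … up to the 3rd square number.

14

Σ_{i=1}^{3} i² = 3·4·7/6 = 14.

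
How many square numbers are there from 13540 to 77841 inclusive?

163

The n-th square number is n².
Smallest index with value ≥ 13540: n = 117 (giving 13689).
Largest index with value ≤ 77841: n = 279 (giving 77841).
Indices 117 through 279: 163 terms.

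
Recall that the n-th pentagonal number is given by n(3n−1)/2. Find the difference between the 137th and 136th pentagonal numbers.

409

Consecutive pentagonal numbers differ by 3n − 2: here 3·137 − 2 = 409.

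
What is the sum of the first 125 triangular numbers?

Σ i(i+1)/2 = (Σi² + Σi) / 2 over i = 1..125.
Σi = 7875 and Σi² = 658875.
(1·658875 + 1·7875) / 2 = 666750/2 = 333375.

333375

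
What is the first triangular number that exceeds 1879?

Solve n(n+1)/2 > 1879 for integer n.
The largest n with value ≤ 1879 is 60 (since 1830 ≤ 1879 < 1891), so the first above is n = 61, value 1891.

1891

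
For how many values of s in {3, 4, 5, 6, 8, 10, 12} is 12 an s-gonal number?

s = 3: P(3, 4) = 10 and P(3, 5) = 15; 12 is not s-gonal.
s = 4: P(4, 3) = 9 and P(4, 4) = 16; 12 is not s-gonal.
s = 5: P(5, 3) = 12. ✓
s = 6: P(6, 2) = 6 and P(6, 3) = 15; 12 is not s-gonal.
s = 8: P(8, 2) = 8 and P(8, 3) = 21; 12 is not s-gonal.
s = 10: P(10, 2) = 10 and P(10, 3) = 27; 12 is not s-gonal.
s = 12: P(12, 2) = 12. ✓
Hits: s ∈ {5, 12} → 2.

2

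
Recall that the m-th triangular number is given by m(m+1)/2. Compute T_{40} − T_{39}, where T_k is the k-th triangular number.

40

Consecutive triangular numbers differ by n: T_{40} − T_{39} = 40.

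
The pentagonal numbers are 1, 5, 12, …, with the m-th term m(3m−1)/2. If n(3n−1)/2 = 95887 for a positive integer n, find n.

Set n(3n−1)/2 = 95887, giving 3n² − n − 191774 = 0.
So n = (1 + 1517) / 6 = 1518/6 = 253.

253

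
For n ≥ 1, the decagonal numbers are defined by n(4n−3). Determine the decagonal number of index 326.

The 326th decagonal number is n(4n−3) with n = 326.
326·(4·326 − 3) = 326·1301 = 424126.

424126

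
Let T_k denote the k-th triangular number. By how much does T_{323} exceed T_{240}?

23406

323·324/2 = 52326 and 240·241/2 = 28920.
Difference: 52326 − 28920 = 23406.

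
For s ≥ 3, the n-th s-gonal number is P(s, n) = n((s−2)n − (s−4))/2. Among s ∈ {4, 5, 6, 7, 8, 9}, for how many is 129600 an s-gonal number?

1

s = 4: P(4, 360) = 129600. ✓
s = 5: P(5, 294) = 129507 and P(5, 295) = 130390; 129600 is not s-gonal.
s = 6: P(6, 254) = 128778 and P(6, 255) = 129795; 129600 is not s-gonal.
s = 7: P(7, 227) = 128482 and P(7, 228) = 129618; 129600 is not s-gonal.
s = 8: P(8, 208) = 129376 and P(8, 209) = 130625; 129600 is not s-gonal.
s = 9: P(9, 192) = 128544 and P(9, 193) = 129889; 129600 is not s-gonal.
Hits: s ∈ {4} → 1.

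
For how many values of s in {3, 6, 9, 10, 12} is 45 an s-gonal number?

s = 3: P(3, 9) = 45. ✓
s = 6: P(6, 5) = 45. ✓
s = 9: P(9, 3) = 24 and P(9, 4) = 46; 45 is not s-gonal.
s = 10: P(10, 3) = 27 and P(10, 4) = 52; 45 is not s-gonal.
s = 12: P(12, 3) = 33 and P(12, 4) = 64; 45 is not s-gonal.
Hits: s ∈ {3, 6} → 2.

2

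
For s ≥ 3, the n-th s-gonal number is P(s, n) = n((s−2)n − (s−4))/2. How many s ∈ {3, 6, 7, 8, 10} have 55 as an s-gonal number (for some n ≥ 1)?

s = 3: P(3, 10) = 55. ✓
s = 6: P(6, 5) = 45 and P(6, 6) = 66; 55 is not s-gonal.
s = 7: P(7, 5) = 55. ✓
s = 8: P(8, 4) = 40 and P(8, 5) = 65; 55 is not s-gonal.
s = 10: P(10, 4) = 52 and P(10, 5) = 85; 55 is not s-gonal.
Hits: s ∈ {3, 7} → 2.

2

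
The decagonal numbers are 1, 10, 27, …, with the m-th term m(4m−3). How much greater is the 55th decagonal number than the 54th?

433

Consecutive decagonal numbers differ by 8n − 7: here 8·55 − 7 = 433.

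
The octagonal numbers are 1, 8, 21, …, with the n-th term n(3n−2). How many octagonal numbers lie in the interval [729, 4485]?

The n-th octagonal number is n(3n−2).
Smallest index with value ≥ 729: n = 16 (giving 736).
Largest index with value ≤ 4485: n = 39 (giving 4485).
Indices 16 through 39: 24 terms.

24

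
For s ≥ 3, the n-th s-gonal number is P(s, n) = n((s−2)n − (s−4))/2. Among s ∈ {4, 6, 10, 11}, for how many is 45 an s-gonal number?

1

s = 4: P(4, 6) = 36 and P(4, 7) = 49; 45 is not s-gonal.
s = 6: P(6, 5) = 45. ✓
s = 10: P(10, 3) = 27 and P(10, 4) = 52; 45 is not s-gonal.
s = 11: P(11, 3) = 30 and P(11, 4) = 58; 45 is not s-gonal.
Hits: s ∈ {6} → 1.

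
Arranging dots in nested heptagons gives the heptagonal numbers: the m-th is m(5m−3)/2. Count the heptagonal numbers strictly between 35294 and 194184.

The n-th heptagonal number is n(5n−3)/2.
Smallest index with value > 35294: n = 120 (giving 35820).
Largest index with value < 194184: n = 278 (giving 192793).
Indices 120 through 278: 159 terms.

159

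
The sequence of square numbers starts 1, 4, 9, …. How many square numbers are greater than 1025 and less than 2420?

The n-th square number is n².
Smallest index with value > 1025: n = 33 (giving 1089).
Largest index with value < 2420: n = 49 (giving 2401).
Indices 33 through 49: 17 terms.

17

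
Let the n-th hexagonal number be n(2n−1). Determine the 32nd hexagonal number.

2016

The 32nd hexagonal number is n(2n−1) with n = 32.
32·(2·32 − 1) = 32·63 = 2016.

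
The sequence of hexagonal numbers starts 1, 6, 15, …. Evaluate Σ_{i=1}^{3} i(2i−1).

22

Σ i(2i−1) = 2Σi² − Σi over i = 1..3.
Σi = 6 and Σi² = 14.
2·14 − 1·6 = 22.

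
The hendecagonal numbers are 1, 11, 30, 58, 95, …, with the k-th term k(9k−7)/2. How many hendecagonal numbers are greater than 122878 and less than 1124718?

335

The n-th hendecagonal number is n(9n−7)/2.
Smallest index with value > 122878: n = 166 (giving 123421).
Largest index with value < 1124718: n = 500 (giving 1123250).
Indices 166 through 500: 335 terms.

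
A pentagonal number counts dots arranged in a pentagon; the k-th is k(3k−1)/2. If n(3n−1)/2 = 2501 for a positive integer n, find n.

Set n(3n−1)/2 = 2501, giving 3n² − n − 5002 = 0.
So n = (1 + 245) / 6 = 246/6 = 41.

41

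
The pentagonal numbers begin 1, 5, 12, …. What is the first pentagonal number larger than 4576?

4676

Solve n(3n−1)/2 > 4576 for integer n.
The largest n with value ≤ 4576 is 55 (since 4510 ≤ 4576 < 4676), so the first above is n = 56, value 4676.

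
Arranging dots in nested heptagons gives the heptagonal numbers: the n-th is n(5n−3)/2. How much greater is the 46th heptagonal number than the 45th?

Consecutive heptagonal numbers differ by 5n − 4: here 5·46 − 4 = 226.

226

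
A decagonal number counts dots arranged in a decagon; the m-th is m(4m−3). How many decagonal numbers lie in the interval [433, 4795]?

25

The n-th decagonal number is n(4n−3).
Smallest index with value ≥ 433: n = 11 (giving 451).
Largest index with value ≤ 4795: n = 35 (giving 4795).
Indices 11 through 35: 25 terms.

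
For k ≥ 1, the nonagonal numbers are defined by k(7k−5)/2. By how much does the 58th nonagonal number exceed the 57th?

Consecutive nonagonal numbers differ by 7n − 6: here 7·58 − 6 = 400.

400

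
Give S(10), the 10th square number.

The 10th square number is n² with n = 10.
10² = 100.

100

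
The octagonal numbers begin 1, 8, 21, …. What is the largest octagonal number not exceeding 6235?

5985

Solve n(3n−2) ≤ 6235 for integer n.
n = 45 gives 5985 ≤ 6235, while n = 46 gives 6256 > 6235; so the answer is 5985.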